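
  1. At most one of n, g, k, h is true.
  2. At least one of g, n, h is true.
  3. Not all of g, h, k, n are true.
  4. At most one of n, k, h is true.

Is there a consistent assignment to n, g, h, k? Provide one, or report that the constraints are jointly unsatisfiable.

n = False, g = False, h = True, k = False

  (1) {n, g, k, h}: 1 true — at most one ✓
  (2) {g, n, h}: 1 true — at least one ✓
  (3) {g, h, k, n}: 1/4 true — not all ✓
  (4) {n, k, h}: 1 true — at most one ✓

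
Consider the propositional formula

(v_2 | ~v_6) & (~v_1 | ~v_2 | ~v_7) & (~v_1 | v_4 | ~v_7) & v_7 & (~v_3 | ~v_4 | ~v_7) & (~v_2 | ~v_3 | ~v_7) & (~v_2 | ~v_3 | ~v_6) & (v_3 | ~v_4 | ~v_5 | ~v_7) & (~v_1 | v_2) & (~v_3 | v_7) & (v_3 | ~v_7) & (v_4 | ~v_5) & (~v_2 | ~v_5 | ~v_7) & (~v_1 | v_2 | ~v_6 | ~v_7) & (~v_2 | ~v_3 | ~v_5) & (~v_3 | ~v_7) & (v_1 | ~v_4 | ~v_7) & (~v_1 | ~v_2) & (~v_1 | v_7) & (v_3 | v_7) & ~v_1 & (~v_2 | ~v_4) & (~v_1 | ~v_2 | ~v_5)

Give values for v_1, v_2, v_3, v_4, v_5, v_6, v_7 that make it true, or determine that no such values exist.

Unsatisfiable — no assignment works.

Case v_7 = True:
  (v_3 | ~v_7) forces v_3 = True.
  Clause (~v_3 | ~v_7) is falsified — contradiction.
Case v_7 = False:
  Clause (v_7) is falsified — contradiction.
Both cases fail, so the formula is unsatisfiable.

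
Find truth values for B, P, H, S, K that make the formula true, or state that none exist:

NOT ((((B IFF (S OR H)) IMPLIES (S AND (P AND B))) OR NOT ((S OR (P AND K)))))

B = True, P = False, H = True, S = True, K = False

  NOT ((((B IFF (S OR H)) IMPLIES (S AND (P AND B))) OR NOT ((S OR (P AND K))))) = True
    ((B IFF (S OR H)) IMPLIES (S AND (P AND B))) OR NOT ((S OR (P AND K))) = False
      (B IFF (S OR H)) IMPLIES (S AND (P AND B)) = False
        B IFF (S OR H) = True
          S OR H = True
        S AND (P AND B) = False
          P AND B = False
      NOT ((S OR (P AND K))) = False
        S OR (P AND K) = True
          P AND K = False
The formula evaluates to True.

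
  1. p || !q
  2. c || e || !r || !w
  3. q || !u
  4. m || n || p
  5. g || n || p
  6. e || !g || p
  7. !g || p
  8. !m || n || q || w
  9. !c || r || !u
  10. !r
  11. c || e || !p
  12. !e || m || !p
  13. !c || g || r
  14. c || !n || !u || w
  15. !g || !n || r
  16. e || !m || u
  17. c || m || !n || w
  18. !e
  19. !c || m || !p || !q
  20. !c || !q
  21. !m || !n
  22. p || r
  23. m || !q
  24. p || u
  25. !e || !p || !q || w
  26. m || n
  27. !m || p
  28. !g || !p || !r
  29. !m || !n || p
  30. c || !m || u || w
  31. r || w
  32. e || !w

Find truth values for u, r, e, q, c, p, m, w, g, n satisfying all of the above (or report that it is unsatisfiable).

Case w = True:
  (!r) forces r = False.
  (!e) forces e = False.
  Clause (e || !w) is falsified — contradiction.
Case w = False:
  (!r) forces r = False.
  Clause (r || w) is falsified — contradiction.
Both cases fail, so the formula is unsatisfiable.

The formula is unsatisfiable.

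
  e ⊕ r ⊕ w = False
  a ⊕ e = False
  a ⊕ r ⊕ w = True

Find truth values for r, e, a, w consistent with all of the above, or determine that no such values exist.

Adding constraints 1, 2, 3 mod 2: every variable appears an even number of times on the left, so the left side is 0.
But the right sides sum to 1 (mod 2). 0 ≠ 1 — the system is inconsistent.

Unsatisfiable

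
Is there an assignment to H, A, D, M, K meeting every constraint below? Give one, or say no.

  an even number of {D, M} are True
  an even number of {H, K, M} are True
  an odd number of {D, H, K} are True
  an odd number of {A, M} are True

Unsatisfiable

Adding constraints 1, 2, 3 mod 2: every variable appears an even number of times on the left, so the left side is 0.
But the right sides sum to 1 (mod 2). 0 ≠ 1 — the system is inconsistent.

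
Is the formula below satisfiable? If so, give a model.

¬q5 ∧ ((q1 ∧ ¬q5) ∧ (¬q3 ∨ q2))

q1 = True, q2 = False, q3 = False, q5 = False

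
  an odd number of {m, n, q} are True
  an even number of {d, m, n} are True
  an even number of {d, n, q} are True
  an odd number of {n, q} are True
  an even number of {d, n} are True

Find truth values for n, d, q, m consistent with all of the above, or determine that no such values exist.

n: True; d: True; q: False; m: False

{m, n, q}: 1 true → odd ✓
{d, m, n}: 2 true → even ✓
{d, n, q}: 2 true → even ✓
{n, q}: 1 true → odd ✓
{d, n}: 2 true → even ✓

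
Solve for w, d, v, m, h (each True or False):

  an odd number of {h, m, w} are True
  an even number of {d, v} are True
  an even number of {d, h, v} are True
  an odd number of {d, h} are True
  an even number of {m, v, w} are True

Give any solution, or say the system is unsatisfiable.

w = False; d = True; v = True; m = True; h = False

{h, m, w}: 1 true → odd ✓
{d, v}: 2 true → even ✓
{d, h, v}: 2 true → even ✓
{d, h}: 1 true → odd ✓
{m, v, w}: 2 true → even ✓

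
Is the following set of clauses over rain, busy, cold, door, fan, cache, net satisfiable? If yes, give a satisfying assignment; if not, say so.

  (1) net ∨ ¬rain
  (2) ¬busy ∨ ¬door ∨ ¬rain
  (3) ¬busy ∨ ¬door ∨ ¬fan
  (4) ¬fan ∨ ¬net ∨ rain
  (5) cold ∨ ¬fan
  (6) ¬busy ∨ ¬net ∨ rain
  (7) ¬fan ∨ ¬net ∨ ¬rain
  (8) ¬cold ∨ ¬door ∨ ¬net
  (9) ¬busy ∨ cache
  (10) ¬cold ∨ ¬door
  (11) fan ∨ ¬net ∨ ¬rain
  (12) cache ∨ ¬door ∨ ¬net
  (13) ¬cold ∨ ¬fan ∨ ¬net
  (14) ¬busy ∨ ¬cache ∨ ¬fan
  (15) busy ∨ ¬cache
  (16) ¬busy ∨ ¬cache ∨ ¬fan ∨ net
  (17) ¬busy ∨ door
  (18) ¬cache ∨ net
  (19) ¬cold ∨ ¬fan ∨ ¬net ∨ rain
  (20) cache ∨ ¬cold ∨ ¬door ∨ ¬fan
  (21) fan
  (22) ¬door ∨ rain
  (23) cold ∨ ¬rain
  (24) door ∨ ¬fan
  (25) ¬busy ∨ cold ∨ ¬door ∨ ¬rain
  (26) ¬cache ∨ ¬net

Case fan = True:
  (cold ∨ ¬fan) forces cold = True.
  (¬cold ∨ ¬door) forces door = False.
  Clause (door ∨ ¬fan) is falsified — contradiction.
Case fan = False:
  Clause (fan) is falsified — contradiction.
Both cases fail, so the formula is unsatisfiable.

The formula is unsatisfiable.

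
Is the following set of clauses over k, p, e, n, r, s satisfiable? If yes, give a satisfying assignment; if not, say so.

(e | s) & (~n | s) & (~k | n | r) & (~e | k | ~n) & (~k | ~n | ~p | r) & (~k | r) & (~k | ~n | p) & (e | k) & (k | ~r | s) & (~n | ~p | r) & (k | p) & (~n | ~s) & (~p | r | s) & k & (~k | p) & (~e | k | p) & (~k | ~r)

Case k = True:
  (~k | r) forces r = True.
  Clause (~k | ~r) is falsified — contradiction.
Case k = False:
  Clause (k) is falsified — contradiction.
Both cases fail, so the formula is unsatisfiable.

Unsatisfiable — no assignment works.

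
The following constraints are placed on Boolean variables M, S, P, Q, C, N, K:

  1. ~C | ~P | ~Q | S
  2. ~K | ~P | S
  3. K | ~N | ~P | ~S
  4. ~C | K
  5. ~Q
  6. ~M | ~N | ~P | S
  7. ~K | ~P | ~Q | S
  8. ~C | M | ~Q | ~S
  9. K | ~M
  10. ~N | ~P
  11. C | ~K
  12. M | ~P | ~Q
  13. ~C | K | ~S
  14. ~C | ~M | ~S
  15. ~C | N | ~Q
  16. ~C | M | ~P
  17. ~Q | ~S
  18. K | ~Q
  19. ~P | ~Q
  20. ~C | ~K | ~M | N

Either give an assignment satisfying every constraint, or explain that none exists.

M = False, S = False, P = True, Q = False, C = False, N = False, K = False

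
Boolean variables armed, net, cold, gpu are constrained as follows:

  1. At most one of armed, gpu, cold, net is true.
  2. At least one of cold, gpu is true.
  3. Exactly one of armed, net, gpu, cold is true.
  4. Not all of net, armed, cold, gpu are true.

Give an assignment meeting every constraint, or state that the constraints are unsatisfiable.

armed: False, net: False, cold: True, gpu: False

  (1) {armed, gpu, cold, net}: 1 true — at most one ✓
  (2) {cold, gpu}: 1 true — at least one ✓
  (3) {armed, net, gpu, cold}: 1 true — exactly one ✓
  (4) {net, armed, cold, gpu}: 1/4 true — not all ✓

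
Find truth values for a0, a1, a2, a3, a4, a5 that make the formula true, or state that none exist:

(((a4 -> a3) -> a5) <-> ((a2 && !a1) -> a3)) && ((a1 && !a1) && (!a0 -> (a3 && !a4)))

The formula is unsatisfiable.

Case a1 = True: the conjunct !a1 is False.
Case a1 = False: the conjunct a1 is False.
Both cases fail — unsatisfiable.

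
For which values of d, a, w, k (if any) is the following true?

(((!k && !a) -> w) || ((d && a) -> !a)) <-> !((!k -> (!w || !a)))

d = False, a = True, w = True, k = False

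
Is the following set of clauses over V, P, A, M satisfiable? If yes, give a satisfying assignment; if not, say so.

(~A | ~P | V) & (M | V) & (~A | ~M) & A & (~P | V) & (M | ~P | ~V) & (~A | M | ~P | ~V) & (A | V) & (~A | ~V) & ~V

The formula is unsatisfiable.

Case V = True:
  Clause (~V) is falsified — contradiction.
Case V = False:
  (M | V) forces M = True.
  (~A | ~M) forces A = False.
  Clause (A) is falsified — contradiction.
Both cases fail, so the formula is unsatisfiable.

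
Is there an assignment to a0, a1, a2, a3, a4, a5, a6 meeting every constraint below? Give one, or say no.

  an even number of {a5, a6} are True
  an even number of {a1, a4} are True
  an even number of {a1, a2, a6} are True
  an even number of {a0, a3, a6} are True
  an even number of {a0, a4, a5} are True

a0: False, a1: False, a2: False, a3: False, a4: False, a5: False, a6: False

{a5, a6}: 0 true → even ✓
{a1, a4}: 0 true → even ✓
{a1, a2, a6}: 0 true → even ✓
{a0, a3, a6}: 0 true → even ✓
{a0, a4, a5}: 0 true → even ✓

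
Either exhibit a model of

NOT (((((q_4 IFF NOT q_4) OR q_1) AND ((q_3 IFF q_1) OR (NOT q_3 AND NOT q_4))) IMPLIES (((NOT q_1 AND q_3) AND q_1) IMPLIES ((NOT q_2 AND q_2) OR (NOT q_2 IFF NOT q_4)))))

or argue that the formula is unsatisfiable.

No satisfying assignment exists.

Case q_1 = True: the formula becomes NOT (((q_3 OR (NOT q_3 AND NOT q_4)) IMPLIES True)) = False.
Case q_1 = False: the formula becomes NOT ((((q_4 IFF NOT q_4) AND (NOT q_3 OR (NOT q_3 AND NOT q_4))) IMPLIES True)) = False.
Both cases fail — unsatisfiable.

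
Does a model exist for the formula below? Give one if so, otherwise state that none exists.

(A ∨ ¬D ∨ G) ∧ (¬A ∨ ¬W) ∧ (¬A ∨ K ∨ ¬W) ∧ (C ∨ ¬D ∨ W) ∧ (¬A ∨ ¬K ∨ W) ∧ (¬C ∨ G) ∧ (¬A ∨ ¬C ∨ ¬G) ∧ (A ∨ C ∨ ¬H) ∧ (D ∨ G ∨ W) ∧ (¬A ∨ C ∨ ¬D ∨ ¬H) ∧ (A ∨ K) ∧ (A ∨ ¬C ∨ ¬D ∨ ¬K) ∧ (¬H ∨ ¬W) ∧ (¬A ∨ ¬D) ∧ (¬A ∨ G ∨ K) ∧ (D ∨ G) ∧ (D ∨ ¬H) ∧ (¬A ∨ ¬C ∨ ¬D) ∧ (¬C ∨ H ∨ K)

A: False, H: False, C: True, G: True, K: True, D: False, W: False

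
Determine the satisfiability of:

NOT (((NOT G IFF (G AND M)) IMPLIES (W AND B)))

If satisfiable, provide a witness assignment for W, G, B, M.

W=T, G=T, B=F, M=F

  NOT (((NOT G IFF (G AND M)) IMPLIES (W AND B))) = True
    (NOT G IFF (G AND M)) IMPLIES (W AND B) = False
      NOT G IFF (G AND M) = True
        NOT G = False
        G AND M = False
      W AND B = False
The formula evaluates to True.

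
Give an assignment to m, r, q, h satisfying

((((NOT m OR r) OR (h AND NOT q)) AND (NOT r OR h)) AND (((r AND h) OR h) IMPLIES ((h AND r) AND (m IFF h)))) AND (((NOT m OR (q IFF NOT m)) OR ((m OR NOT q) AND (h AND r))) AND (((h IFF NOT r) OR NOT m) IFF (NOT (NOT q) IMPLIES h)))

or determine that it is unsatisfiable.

m: False, r: False, q: False, h: False

  (((NOT m OR r) OR (h AND NOT q)) AND (NOT r OR h)) AND (((r AND h) OR h) IMPLIES ((h AND r) AND (m IFF h))) = True
    ((NOT m OR r) OR (h AND NOT q)) AND (NOT r OR h) = True
      (NOT m OR r) OR (h AND NOT q) = True
        NOT m OR r = True
          NOT m = True
        h AND NOT q = False
          NOT q = True
      NOT r OR h = True
        NOT r = True
    ((r AND h) OR h) IMPLIES ((h AND r) AND (m IFF h)) = True
      (r AND h) OR h = False
        r AND h = False
      (h AND r) AND (m IFF h) = False
        h AND r = False
        m IFF h = True
  ((NOT m OR (q IFF NOT m)) OR ((m OR NOT q) AND (h AND r))) AND (((h IFF NOT r) OR NOT m) IFF (NOT (NOT q) IMPLIES h)) = True
    (NOT m OR (q IFF NOT m)) OR ((m OR NOT q) AND (h AND r)) = True
      NOT m OR (q IFF NOT m) = True
        NOT m = True
        q IFF NOT m = False
          NOT m = True
      (m OR NOT q) AND (h AND r) = False
        m OR NOT q = True
          NOT q = True
        h AND r = False
    ((h IFF NOT r) OR NOT m) IFF (NOT (NOT q) IMPLIES h) = True
      (h IFF NOT r) OR NOT m = True
        h IFF NOT r = False
          NOT r = True
        NOT m = True
      NOT (NOT q) IMPLIES h = True
        NOT (NOT q) = False
          NOT q = True
Both conjuncts True, so the formula holds.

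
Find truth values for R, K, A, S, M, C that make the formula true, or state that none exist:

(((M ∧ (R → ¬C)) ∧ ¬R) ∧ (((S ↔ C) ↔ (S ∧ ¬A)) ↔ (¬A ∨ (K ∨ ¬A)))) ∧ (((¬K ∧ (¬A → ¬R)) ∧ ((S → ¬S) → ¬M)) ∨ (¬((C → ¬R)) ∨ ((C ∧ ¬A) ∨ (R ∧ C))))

R = False, K = False, A = True, S = True, M = True, C = True

  ((M ∧ (R → ¬C)) ∧ ¬R) ∧ (((S ↔ C) ↔ (S ∧ ¬A)) ↔ (¬A ∨ (K ∨ ¬A))) = True
    (M ∧ (R → ¬C)) ∧ ¬R = True
      M ∧ (R → ¬C) = True
        R → ¬C = True
          ¬C = False
      ¬R = True
    ((S ↔ C) ↔ (S ∧ ¬A)) ↔ (¬A ∨ (K ∨ ¬A)) = True
      (S ↔ C) ↔ (S ∧ ¬A) = False
        S ↔ C = True
        S ∧ ¬A = False
          ¬A = False
      ¬A ∨ (K ∨ ¬A) = False
        ¬A = False
        K ∨ ¬A = False
          ¬A = False
  ((¬K ∧ (¬A → ¬R)) ∧ ((S → ¬S) → ¬M)) ∨ (¬((C → ¬R)) ∨ ((C ∧ ¬A) ∨ (R ∧ C))) = True
    (¬K ∧ (¬A → ¬R)) ∧ ((S → ¬S) → ¬M) = True
      ¬K ∧ (¬A → ¬R) = True
        ¬K = True
        ¬A → ¬R = True
          ¬A = False
          ¬R = True
      (S → ¬S) → ¬M = True
        S → ¬S = False
          ¬S = False
        ¬M = False
    ¬((C → ¬R)) ∨ ((C ∧ ¬A) ∨ (R ∧ C)) = False
      ¬((C → ¬R)) = False
        C → ¬R = True
          ¬R = True
      (C ∧ ¬A) ∨ (R ∧ C) = False
        C ∧ ¬A = False
          ¬A = False
        R ∧ C = False
Both conjuncts True, so the formula holds.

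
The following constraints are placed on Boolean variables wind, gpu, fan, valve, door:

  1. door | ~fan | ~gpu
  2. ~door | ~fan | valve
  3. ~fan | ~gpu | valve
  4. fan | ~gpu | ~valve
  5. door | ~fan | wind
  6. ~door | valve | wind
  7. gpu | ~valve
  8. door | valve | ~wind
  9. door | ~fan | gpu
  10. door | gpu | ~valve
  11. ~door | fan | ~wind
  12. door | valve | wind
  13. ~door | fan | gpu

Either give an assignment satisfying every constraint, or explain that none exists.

Set wind = True.
Try gpu = False:
  (gpu | ~valve) forces valve = False.
  (door | valve | ~wind) forces door = True.
  (~door | ~fan | valve) forces fan = False.
  clause (~door | fan | ~wind) is falsified — backtrack.
So gpu = True.
Set fan = True.
  then (door | ~fan | ~gpu) forces door = True.
  then (~door | ~fan | valve) forces valve = True.
All clauses satisfied.

wind: True; gpu: True; fan: True; valve: True; door: True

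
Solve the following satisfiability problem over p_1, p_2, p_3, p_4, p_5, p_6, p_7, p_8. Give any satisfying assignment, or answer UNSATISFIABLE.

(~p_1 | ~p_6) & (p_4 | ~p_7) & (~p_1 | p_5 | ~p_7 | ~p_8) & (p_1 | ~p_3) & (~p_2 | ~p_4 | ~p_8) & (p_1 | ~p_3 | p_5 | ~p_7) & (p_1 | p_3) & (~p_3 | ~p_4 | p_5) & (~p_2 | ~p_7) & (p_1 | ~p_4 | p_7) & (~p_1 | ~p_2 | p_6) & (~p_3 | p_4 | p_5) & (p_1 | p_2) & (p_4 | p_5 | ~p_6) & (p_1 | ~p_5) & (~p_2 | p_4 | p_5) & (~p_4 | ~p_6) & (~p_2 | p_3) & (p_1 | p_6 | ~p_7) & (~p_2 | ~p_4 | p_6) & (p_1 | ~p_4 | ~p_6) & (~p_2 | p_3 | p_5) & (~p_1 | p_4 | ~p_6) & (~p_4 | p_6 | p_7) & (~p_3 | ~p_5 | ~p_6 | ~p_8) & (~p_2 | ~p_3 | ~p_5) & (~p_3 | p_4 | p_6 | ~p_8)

p_1 = True; p_2 = False; p_3 = False; p_4 = True; p_5 = False; p_6 = False; p_7 = True; p_8 = False

Try p_1 = False:
  (p_1 | ~p_3) forces p_3 = False.
  clause (p_1 | p_3) is falsified — backtrack.
So p_1 = True.
  then (~p_1 | ~p_6) forces p_6 = False.
  then (~p_1 | ~p_2 | p_6) forces p_2 = False.
Set p_3 = False.
Set p_4 = True.
  then (~p_4 | p_6 | p_7) forces p_7 = True.
Set p_5 = False.
  then (~p_1 | p_5 | ~p_7 | ~p_8) forces p_8 = False.
All clauses satisfied.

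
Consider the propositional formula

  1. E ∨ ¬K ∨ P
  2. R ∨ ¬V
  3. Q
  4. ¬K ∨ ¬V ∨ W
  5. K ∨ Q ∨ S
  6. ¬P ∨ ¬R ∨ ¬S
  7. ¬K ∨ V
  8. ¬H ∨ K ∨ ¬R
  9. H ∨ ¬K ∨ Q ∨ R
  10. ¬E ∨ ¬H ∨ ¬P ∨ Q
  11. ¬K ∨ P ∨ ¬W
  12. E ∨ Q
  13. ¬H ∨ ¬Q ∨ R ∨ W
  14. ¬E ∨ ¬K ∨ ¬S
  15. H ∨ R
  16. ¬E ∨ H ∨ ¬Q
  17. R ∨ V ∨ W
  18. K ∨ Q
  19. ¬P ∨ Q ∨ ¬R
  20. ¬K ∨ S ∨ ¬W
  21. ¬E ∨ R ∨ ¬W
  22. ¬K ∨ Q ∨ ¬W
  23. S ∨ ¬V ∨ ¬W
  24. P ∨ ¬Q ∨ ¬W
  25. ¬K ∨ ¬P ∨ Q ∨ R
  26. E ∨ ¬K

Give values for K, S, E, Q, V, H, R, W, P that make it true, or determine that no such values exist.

K = False, S = False, E = False, Q = True, V = False, H = True, R = False, W = True, P = True

Unit clause (Q) forces Q = True.
Set K = False.
Set S = False.
Set E = False.
Set V = False.
Set H = True.
  then (¬H ∨ K ∨ ¬R) forces R = False.
  then (¬H ∨ ¬Q ∨ R ∨ W) forces W = True.
  then (P ∨ ¬Q ∨ ¬W) forces P = True.
All clauses satisfied.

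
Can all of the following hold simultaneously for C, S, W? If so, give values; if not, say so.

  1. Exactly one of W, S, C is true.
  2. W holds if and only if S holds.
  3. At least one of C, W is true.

C: True, S: False, W: False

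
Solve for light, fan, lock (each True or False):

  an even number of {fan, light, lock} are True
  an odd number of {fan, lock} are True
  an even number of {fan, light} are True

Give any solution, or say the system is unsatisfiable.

light = True; fan = True; lock = False

{fan, light, lock}: 2 true → even ✓
{fan, lock}: 1 true → odd ✓
{fan, light}: 2 true → even ✓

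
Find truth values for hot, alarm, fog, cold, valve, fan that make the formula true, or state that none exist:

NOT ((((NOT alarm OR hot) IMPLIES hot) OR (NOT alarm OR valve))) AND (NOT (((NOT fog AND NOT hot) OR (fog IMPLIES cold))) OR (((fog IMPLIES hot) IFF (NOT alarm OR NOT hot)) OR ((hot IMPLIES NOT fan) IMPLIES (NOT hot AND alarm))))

The conjunct NOT ((((NOT alarm OR hot) IMPLIES hot) OR (NOT alarm OR valve))) is unsatisfiable on its own:
  hot=F, alarm=F, valve=F: evaluates to False.
  hot=F, alarm=F, valve=T: evaluates to False.
  hot=F, alarm=T, valve=F: evaluates to False.
  hot=F, alarm=T, valve=T: evaluates to False.
  hot=T, alarm=F, valve=F: evaluates to False.
  hot=T, alarm=F, valve=T: evaluates to False.
  hot=T, alarm=T, valve=F: evaluates to False.
  hot=T, alarm=T, valve=T: evaluates to False.
So the whole conjunction is unsatisfiable.

Unsatisfiable — no assignment works.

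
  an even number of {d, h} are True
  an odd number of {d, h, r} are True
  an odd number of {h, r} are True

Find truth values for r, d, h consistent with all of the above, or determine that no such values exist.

r = True, d = False, h = False

{d, h}: 0 true → even ✓
{d, h, r}: 1 true → odd ✓
{h, r}: 1 true → odd ✓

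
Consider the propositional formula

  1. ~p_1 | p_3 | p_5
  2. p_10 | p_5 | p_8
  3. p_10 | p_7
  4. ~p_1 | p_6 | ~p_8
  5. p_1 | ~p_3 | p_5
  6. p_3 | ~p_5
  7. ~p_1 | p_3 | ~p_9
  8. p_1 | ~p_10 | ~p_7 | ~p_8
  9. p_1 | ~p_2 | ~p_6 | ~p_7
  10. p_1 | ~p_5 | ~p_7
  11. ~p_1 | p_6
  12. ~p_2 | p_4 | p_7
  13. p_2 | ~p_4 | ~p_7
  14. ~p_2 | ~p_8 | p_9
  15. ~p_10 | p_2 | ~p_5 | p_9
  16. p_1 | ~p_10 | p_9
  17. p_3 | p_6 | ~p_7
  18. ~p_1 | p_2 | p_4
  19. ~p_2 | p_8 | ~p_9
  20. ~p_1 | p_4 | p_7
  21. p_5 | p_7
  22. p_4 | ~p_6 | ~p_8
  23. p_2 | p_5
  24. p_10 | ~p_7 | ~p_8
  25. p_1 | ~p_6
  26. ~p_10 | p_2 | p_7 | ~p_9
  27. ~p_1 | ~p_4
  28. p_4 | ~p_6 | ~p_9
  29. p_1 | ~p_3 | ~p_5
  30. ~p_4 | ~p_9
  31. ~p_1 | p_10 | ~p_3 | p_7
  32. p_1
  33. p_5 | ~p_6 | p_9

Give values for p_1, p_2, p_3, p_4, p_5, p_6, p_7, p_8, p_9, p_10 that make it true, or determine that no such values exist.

Unit clause (p_1) forces p_1 = True.
In (~p_1 | p_6) only p_6 is left, so p_6 = True.
In (~p_1 | ~p_4) only ~p_4 is left, so p_4 = False.
In (p_4 | ~p_6 | ~p_9) only ~p_9 is left, so p_9 = False.
In (p_5 | ~p_6 | p_9) only p_5 is left, so p_5 = True.
In (p_3 | ~p_5) only p_3 is left, so p_3 = True.
In (~p_1 | p_2 | p_4) only p_2 is left, so p_2 = True.
In (~p_1 | p_4 | p_7) only p_7 is left, so p_7 = True.
In (p_4 | ~p_6 | ~p_8) only ~p_8 is left, so p_8 = False.
Set p_10 = False.
All clauses satisfied.

p_1 = True, p_2 = True, p_3 = True, p_4 = False, p_5 = True, p_6 = True, p_7 = True, p_8 = False, p_9 = False, p_10 = False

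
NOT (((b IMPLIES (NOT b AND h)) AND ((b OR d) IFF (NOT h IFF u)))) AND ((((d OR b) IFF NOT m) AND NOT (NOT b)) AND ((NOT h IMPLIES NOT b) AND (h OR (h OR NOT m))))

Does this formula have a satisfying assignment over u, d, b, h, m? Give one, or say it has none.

u = False; d = False; b = True; h = True; m = False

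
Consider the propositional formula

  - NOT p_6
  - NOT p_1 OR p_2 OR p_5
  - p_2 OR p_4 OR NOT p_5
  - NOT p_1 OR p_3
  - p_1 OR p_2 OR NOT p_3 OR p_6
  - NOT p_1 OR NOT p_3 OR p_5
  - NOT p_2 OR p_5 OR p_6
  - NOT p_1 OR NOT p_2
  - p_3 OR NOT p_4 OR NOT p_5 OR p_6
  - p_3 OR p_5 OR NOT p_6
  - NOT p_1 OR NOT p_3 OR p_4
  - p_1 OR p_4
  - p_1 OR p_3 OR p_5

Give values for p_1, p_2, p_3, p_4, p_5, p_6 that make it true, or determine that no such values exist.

p_1 = True, p_2 = False, p_3 = True, p_4 = True, p_5 = True, p_6 = False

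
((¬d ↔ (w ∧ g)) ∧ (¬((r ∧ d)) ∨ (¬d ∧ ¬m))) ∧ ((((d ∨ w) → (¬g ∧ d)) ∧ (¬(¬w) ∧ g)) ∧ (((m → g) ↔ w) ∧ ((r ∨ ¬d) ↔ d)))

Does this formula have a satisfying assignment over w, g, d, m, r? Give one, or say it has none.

Case d = True: the formula simplifies to (¬((w ∧ g)) ∧ ¬r) ∧ ((¬g ∧ (¬(¬w) ∧ g)) ∧ (((m → g) ↔ w) ∧ r)).
  g = True: the conjunct ¬g is False.
  g = False: the conjunct g is False.
Case d = False: the conjunct (r ∨ ¬d) ↔ d becomes (r ∨ True) ↔ False = False.
Both cases fail — unsatisfiable.

The formula is unsatisfiable.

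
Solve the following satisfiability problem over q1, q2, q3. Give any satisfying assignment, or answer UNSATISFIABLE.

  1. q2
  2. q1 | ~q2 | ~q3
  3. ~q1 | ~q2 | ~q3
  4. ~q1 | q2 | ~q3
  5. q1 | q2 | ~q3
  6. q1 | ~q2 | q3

q1 = True, q2 = True, q3 = False

Unit clause (q2) forces q2 = True.
Set q1 = True.
  then (~q1 | ~q2 | ~q3) forces q3 = False.
All clauses satisfied.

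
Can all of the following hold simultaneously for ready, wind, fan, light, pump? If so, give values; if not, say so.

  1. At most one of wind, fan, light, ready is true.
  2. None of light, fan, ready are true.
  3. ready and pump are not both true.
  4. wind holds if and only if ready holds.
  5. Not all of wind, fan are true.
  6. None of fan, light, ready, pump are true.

ready = False, wind = False, fan = False, light = False, pump = False

  (1) {wind, fan, light, ready}: 0 true — at most one ✓
  (2) {light, fan, ready}: 0 true — none ✓
  (3) ready=F, pump=F — not both ✓
  (4) wind=F, ready=F — same ✓
  (5) {wind, fan}: 0/2 true — not all ✓
  (6) {fan, light, ready, pump}: 0 true — none ✓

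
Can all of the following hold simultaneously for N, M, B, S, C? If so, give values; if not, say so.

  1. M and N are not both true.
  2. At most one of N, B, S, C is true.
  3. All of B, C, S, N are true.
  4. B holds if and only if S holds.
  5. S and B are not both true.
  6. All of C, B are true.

Case B = True:
  (2) with B=T forces N = False.
  Constraint (3) is violated (N=F) — contradiction.
Case B = False:
  Constraint (3) is violated (B=F) — contradiction.
Both cases fail — unsatisfiable.

No satisfying assignment exists.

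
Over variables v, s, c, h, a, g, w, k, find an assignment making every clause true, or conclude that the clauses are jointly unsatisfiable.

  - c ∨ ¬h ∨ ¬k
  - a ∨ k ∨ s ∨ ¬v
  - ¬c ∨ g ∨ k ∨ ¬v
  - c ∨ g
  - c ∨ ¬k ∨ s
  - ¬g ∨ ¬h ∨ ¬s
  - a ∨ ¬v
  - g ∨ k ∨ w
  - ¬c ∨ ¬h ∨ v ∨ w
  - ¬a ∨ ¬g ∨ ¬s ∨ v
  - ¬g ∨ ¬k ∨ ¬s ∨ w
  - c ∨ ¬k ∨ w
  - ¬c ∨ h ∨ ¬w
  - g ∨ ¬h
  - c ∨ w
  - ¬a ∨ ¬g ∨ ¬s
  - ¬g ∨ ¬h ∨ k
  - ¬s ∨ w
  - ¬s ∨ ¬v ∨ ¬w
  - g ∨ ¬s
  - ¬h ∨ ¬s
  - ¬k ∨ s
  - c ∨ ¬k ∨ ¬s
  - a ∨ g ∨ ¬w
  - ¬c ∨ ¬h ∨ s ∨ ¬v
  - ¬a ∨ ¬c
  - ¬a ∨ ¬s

v = True, s = False, c = False, h = False, a = True, g = True, w = True, k = False

Set v = True.
  then (a ∨ ¬v) forces a = True.
  then (¬a ∨ ¬c) forces c = False.
  then (¬a ∨ ¬s) forces s = False.
  then (c ∨ g) forces g = True.
  then (c ∨ ¬k ∨ s) forces k = False.
  then (c ∨ w) forces w = True.
  then (¬g ∨ ¬h ∨ k) forces h = False.
All clauses satisfied.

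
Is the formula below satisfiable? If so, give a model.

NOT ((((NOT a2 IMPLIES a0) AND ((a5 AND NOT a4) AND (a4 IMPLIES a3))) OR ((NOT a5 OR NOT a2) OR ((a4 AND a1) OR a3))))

a0 = True; a1 = False; a2 = True; a3 = False; a4 = True; a5 = True

  NOT ((((NOT a2 IMPLIES a0) AND ((a5 AND NOT a4) AND (a4 IMPLIES a3))) OR ((NOT a5 OR NOT a2) OR ((a4 AND a1) OR a3)))) = True
    ((NOT a2 IMPLIES a0) AND ((a5 AND NOT a4) AND (a4 IMPLIES a3))) OR ((NOT a5 OR NOT a2) OR ((a4 AND a1) OR a3)) = False
      (NOT a2 IMPLIES a0) AND ((a5 AND NOT a4) AND (a4 IMPLIES a3)) = False
        NOT a2 IMPLIES a0 = True
          NOT a2 = False
        (a5 AND NOT a4) AND (a4 IMPLIES a3) = False
          a5 AND NOT a4 = False
            NOT a4 = False
          a4 IMPLIES a3 = False
      (NOT a5 OR NOT a2) OR ((a4 AND a1) OR a3) = False
        NOT a5 OR NOT a2 = False
          NOT a5 = False
          NOT a2 = False
        (a4 AND a1) OR a3 = False
          a4 AND a1 = False
The formula evaluates to True.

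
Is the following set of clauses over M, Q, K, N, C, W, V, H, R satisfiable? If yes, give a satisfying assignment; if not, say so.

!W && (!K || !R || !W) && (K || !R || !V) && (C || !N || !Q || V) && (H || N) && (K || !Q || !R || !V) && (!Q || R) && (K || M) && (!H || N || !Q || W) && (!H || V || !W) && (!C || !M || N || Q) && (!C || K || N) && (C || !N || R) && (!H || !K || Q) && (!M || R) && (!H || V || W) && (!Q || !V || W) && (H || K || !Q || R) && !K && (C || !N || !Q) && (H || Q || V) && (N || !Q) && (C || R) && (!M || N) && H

Case K = True:
  Clause (!K) is falsified — contradiction.
Case K = False:
  (!W) forces W = False.
  (K || M) forces M = True.
  (!M || R) forces R = True.
  (K || !R || !V) forces V = False.
  (!H || V || W) forces H = False.
  Clause (H) is falsified — contradiction.
Both cases fail, so the formula is unsatisfiable.

No satisfying assignment exists.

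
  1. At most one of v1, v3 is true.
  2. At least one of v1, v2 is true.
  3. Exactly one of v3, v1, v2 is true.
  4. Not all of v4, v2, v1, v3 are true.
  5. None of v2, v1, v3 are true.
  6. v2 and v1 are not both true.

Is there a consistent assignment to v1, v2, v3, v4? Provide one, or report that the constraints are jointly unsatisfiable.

Case v1 = True:
  Constraint (5) is violated (v1=T) — contradiction.
Case v1 = False:
  (2) with v1=F forces v2 = True.
  Constraint (5) is violated (v2=T) — contradiction.
Both cases fail — unsatisfiable.

The formula is unsatisfiable.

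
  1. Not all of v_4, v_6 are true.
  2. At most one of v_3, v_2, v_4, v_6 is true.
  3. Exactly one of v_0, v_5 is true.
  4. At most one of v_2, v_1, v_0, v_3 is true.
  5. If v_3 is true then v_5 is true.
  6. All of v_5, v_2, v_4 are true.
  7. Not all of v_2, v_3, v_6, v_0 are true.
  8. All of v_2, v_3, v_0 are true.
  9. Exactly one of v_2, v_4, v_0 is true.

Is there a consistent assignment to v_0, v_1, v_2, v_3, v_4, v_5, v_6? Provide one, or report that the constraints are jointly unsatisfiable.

Unsatisfiable

Case v_0 = True:
  (3) with v_0=T forces v_5 = False.
  Constraint (6) is violated (v_5=F) — contradiction.
Case v_0 = False:
  Constraint (8) is violated (v_0=F) — contradiction.
Both cases fail — unsatisfiable.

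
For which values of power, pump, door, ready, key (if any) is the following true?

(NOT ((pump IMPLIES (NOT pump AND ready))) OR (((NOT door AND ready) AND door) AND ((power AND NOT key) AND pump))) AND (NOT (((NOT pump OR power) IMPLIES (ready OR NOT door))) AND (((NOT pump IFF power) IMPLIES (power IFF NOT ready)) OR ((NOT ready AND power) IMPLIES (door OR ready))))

power: True, pump: True, door: True, ready: False, key: True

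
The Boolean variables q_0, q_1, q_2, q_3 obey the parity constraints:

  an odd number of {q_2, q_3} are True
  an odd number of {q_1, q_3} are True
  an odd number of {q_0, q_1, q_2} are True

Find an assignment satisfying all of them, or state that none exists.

q_0=T; q_1=T; q_2=T; q_3=F

{q_2, q_3}: 1 true → odd ✓
{q_1, q_3}: 1 true → odd ✓
{q_0, q_1, q_2}: 3 true → odd ✓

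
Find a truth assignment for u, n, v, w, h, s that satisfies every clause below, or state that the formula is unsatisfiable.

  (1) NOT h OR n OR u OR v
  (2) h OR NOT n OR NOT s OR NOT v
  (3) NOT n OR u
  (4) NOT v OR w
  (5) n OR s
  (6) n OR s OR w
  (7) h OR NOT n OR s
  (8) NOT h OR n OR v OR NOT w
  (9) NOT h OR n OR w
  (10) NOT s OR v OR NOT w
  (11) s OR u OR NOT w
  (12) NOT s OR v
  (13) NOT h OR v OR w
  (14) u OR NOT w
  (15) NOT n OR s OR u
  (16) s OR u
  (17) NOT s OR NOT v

Try u = False:
  (NOT n OR u) forces n = False.
  (n OR s) forces s = True.
  (NOT s OR v) forces v = True.
  clause (NOT s OR NOT v) is falsified — backtrack.
So u = True.
Set n = True.
Set v = True.
  then (NOT v OR w) forces w = True.
  then (NOT s OR NOT v) forces s = False.
  then (h OR NOT n OR s) forces h = True.
All clauses satisfied.

u = True, n = True, v = True, w = True, h = True, s = False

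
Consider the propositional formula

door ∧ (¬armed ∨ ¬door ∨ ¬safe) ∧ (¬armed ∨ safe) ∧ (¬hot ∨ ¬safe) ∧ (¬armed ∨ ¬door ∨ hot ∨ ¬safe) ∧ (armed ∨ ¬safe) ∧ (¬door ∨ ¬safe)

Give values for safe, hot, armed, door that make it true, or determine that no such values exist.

safe: False; hot: False; armed: False; door: True

Unit clause (door) forces door = True.
In (¬door ∨ ¬safe) only ¬safe is left, so safe = False.
In (¬armed ∨ safe) only ¬armed is left, so armed = False.
Set hot = False.
All clauses satisfied.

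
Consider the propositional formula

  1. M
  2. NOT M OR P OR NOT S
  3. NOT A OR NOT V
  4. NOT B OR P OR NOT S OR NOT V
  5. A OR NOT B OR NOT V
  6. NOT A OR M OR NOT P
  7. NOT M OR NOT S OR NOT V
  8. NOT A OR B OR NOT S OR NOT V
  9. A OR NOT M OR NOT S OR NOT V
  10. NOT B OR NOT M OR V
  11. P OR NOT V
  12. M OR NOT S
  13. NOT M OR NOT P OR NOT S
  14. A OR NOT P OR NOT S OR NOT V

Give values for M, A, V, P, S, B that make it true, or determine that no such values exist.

M = True; A = True; V = False; P = True; S = False; B = False

Unit clause (M) forces M = True.
Set A = True.
  then (NOT A OR NOT V) forces V = False.
  then (NOT B OR NOT M OR V) forces B = False.
Set P = True.
  then (NOT M OR NOT P OR NOT S) forces S = False.
All clauses satisfied.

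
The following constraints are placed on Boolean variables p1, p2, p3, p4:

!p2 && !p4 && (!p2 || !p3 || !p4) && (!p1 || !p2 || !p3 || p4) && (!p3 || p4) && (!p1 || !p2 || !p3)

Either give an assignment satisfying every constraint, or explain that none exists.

p1 = True; p2 = False; p3 = False; p4 = False

Unit clause (!p2) forces p2 = False.
Unit clause (!p4) forces p4 = False.
In (!p3 || p4) only !p3 is left, so p3 = False.
Set p1 = True.
Check each clause:
  (!p2): !p2 holds.
  (!p4): !p4 holds.
  (!p2 || !p3 || !p4): !p2 holds.
  (!p1 || !p2 || !p3 || p4): !p2 holds.
  (!p3 || p4): !p3 holds.
  (!p1 || !p2 || !p3): !p2 holds.
All clauses satisfied.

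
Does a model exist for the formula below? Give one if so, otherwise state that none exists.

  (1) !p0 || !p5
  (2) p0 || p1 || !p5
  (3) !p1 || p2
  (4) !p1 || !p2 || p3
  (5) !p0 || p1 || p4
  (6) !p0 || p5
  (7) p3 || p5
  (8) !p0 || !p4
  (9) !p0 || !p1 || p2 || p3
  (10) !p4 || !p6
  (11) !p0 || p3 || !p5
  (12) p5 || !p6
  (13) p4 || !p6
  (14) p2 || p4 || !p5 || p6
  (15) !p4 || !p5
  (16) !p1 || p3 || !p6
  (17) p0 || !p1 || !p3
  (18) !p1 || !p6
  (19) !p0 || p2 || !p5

Try p0 = True:
  (!p0 || !p5) forces p5 = False.
  clause (!p0 || p5) is falsified — backtrack.
So p0 = False.
Set p1 = False.
  then (p0 || p1 || !p5) forces p5 = False.
  then (p3 || p5) forces p3 = True.
  then (p5 || !p6) forces p6 = False.
Set p2 = False.
Set p4 = False.
All clauses satisfied.

p0=F; p1=F; p2=F; p3=T; p4=F; p5=F; p6=F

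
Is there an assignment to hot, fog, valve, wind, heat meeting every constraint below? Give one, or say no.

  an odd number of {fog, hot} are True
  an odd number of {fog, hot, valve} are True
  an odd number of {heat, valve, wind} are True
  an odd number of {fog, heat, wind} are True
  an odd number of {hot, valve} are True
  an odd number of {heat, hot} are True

hot=T; fog=F; valve=F; wind=T; heat=F

{fog, hot}: 1 true → odd ✓
{fog, hot, valve}: 1 true → odd ✓
{heat, valve, wind}: 1 true → odd ✓
{fog, heat, wind}: 1 true → odd ✓
{hot, valve}: 1 true → odd ✓
{heat, hot}: 1 true → odd ✓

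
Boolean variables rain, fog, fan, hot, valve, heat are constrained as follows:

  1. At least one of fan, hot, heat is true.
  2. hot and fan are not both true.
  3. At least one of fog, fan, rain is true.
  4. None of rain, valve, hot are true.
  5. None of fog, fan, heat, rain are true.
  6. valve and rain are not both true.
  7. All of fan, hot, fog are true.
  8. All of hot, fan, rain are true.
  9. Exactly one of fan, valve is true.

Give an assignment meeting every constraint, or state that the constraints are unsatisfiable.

No satisfying assignment exists.

Case rain = True:
  Constraint (4) is violated (rain=T) — contradiction.
Case rain = False:
  Constraint (8) is violated (rain=F) — contradiction.
Both cases fail — unsatisfiable.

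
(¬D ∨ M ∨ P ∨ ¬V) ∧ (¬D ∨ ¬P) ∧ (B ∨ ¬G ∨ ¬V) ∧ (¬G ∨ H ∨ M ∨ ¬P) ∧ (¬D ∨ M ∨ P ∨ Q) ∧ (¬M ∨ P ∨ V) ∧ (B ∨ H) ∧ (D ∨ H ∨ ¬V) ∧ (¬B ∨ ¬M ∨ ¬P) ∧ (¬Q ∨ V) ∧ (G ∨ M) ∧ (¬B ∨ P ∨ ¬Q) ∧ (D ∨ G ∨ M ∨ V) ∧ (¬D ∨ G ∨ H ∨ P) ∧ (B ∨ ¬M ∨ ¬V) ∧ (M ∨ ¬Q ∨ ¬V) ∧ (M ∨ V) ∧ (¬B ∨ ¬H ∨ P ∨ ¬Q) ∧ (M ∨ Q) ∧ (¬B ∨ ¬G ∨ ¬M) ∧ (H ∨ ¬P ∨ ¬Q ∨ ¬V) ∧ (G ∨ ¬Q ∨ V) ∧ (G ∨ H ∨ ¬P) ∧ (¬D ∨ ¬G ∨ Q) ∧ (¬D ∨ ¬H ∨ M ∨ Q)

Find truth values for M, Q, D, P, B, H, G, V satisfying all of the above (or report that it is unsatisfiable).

M: True; Q: False; D: False; P: True; B: False; H: True; G: True; V: False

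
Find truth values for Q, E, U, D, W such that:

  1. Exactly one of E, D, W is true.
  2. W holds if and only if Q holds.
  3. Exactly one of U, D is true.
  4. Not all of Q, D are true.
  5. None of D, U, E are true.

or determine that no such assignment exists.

Unsatisfiable — no assignment works.

Case U = True:
  Constraint (5) is violated (U=T) — contradiction.
Case U = False:
  (3) with U=F forces D = True.
  Constraint (5) is violated (D=T) — contradiction.
Both cases fail — unsatisfiable.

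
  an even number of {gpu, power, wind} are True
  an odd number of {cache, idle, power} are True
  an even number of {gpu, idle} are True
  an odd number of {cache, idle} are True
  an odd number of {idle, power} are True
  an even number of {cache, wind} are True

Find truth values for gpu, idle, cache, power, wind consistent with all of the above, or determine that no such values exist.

Adding constraints 1, 2, 3, 6 mod 2: every variable appears an even number of times on the left, so the left side is 0.
But the right sides sum to 1 (mod 2). 0 ≠ 1 — the system is inconsistent.

Unsatisfiable — no assignment works.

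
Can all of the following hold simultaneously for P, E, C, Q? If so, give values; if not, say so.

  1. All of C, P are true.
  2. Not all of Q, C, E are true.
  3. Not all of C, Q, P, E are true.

P = True, E = False, C = True, Q = True

  (1) {C, P}: all 2 true ✓
  (2) {Q, C, E}: 2/3 true — not all ✓
  (3) {C, Q, P, E}: 3/4 true — not all ✓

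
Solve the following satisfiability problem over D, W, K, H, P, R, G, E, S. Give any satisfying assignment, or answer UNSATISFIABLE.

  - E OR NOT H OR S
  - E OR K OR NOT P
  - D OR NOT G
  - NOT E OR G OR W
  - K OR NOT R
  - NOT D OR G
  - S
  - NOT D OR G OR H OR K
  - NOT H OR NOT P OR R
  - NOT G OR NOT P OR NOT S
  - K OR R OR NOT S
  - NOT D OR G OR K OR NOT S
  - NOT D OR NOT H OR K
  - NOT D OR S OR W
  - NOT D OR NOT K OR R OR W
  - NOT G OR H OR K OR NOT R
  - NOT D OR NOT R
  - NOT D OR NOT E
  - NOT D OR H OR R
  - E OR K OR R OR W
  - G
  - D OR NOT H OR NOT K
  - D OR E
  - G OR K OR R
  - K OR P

D = True, W = True, K = True, H = True, P = False, R = False, G = True, E = False, S = True

Unit clause (S) forces S = True.
Unit clause (G) forces G = True.
In (D OR NOT G) only D is left, so D = True.
In (NOT G OR NOT P OR NOT S) only NOT P is left, so P = False.
In (NOT D OR NOT R) only NOT R is left, so R = False.
In (NOT D OR NOT E) only NOT E is left, so E = False.
In (NOT D OR H OR R) only H is left, so H = True.
In (K OR P) only K is left, so K = True.
In (NOT D OR NOT K OR R OR W) only W is left, so W = True.
All clauses satisfied.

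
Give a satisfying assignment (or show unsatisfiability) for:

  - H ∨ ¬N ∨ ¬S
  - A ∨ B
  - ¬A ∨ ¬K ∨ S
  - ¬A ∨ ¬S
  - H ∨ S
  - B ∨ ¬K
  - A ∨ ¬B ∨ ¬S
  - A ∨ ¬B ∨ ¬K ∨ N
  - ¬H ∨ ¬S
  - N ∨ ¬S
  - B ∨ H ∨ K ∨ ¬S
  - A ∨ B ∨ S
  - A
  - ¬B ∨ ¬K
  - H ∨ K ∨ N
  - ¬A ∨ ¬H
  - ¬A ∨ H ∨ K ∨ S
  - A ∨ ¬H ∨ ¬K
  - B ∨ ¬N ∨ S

UNSATISFIABLE

Case S = True:
  (¬A ∨ ¬S) forces A = False.
  Clause (A) is falsified — contradiction.
Case S = False:
  (H ∨ S) forces H = True.
  (A) forces A = True.
  Clause (¬A ∨ ¬H) is falsified — contradiction.
Both cases fail, so the formula is unsatisfiable.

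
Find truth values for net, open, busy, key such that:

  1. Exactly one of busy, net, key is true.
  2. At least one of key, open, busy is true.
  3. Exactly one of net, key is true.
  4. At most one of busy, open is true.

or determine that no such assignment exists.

net: True, open: True, busy: False, key: False

  (1) {busy, net, key}: 1 true — exactly one ✓
  (2) {key, open, busy}: 1 true — at least one ✓
  (3) {net, key}: 1 true — exactly one ✓
  (4) {busy, open}: 1 true — at most one ✓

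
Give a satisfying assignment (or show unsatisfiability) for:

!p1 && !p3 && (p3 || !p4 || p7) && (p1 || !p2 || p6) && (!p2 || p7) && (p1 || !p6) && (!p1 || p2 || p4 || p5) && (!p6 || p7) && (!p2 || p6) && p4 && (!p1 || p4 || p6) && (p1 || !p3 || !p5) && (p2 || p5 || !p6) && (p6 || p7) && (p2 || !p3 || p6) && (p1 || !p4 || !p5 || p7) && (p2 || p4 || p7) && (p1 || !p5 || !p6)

p1=F, p2=F, p3=F, p4=T, p5=T, p6=F, p7=T

Unit clause (!p1) forces p1 = False.
Unit clause (!p3) forces p3 = False.
In (p1 || !p6) only !p6 is left, so p6 = False.
In (!p2 || p6) only !p2 is left, so p2 = False.
Unit clause (p4) forces p4 = True.
In (p6 || p7) only p7 is left, so p7 = True.
Set p5 = True.
All clauses satisfied.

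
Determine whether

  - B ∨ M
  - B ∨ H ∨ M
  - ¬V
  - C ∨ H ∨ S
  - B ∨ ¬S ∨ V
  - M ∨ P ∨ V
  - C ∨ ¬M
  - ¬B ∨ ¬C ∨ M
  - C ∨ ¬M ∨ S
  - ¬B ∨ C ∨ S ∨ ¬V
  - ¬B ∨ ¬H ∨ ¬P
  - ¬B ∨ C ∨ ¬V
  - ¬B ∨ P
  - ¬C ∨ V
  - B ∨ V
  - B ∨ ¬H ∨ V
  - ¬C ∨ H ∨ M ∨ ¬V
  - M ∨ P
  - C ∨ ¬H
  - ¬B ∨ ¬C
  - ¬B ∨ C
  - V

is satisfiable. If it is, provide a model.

The formula is unsatisfiable.

Case V = True:
  Clause (¬V) is falsified — contradiction.
Case V = False:
  Clause (V) is falsified — contradiction.
Both cases fail, so the formula is unsatisfiable.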